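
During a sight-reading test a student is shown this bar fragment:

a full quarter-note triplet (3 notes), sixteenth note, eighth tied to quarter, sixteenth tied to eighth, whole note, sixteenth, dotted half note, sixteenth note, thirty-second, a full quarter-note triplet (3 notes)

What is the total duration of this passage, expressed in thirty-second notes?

In thirty-second notes: a full quarter-note triplet (3 notes) (three triplet quarters span one half) = 16; sixteenth note = 2; eighth tied to quarter (eighth + quarter) = 12; sixteenth tied to eighth (sixteenth + eighth) = 6; whole note = 32; sixteenth = 2; dotted half note = 24; sixteenth note = 2; thirty-second = 1; a full quarter-note triplet (3 notes) (three triplet quarters span one half) = 16.
Sum: 16 + 2 + 12 + 6 + 32 + 2 + 24 + 2 + 1 + 16 = 113 thirty-second notes.

113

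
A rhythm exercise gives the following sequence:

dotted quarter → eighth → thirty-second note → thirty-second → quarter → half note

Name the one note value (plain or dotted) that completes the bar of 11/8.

sixteenth note

The bar of 11/8 = 44 thirty-second notes.
In thirty-second notes: dotted quarter = 12; eighth = 4; thirty-second note = 1; thirty-second = 1; quarter = 8; half note = 16.
Altogether 12 + 4 + 1 + 1 + 8 + 16 = 42.
Remaining: 44 − 42 = 2 thirty-second notes, which is a sixteenth note.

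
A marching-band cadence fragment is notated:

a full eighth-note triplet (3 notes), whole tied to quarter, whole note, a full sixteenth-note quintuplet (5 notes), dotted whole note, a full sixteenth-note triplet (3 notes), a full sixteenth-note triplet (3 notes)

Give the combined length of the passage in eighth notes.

36

Express everything in eighth notes: a full eighth-note triplet (3 notes) (three triplet eighths span one quarter) = 2; whole tied to quarter (whole + quarter) = 10; whole note = 8; a full sixteenth-note quintuplet (5 notes) (five quintuplet sixteenths span one quarter) = 2; dotted whole note = 12; a full sixteenth-note triplet (3 notes) (three triplet sixteenths span one eighth) = 1; a full sixteenth-note triplet (3 notes) (three triplet sixteenths span one eighth) = 1.
Sum: 2 + 10 + 8 + 2 + 12 + 1 + 1 = 36 eighth notes.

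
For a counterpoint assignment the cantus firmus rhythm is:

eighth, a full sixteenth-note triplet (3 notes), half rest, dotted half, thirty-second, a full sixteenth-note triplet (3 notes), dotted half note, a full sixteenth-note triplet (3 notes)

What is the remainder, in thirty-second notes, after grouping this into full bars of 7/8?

One bar of 7/8 = 28 thirty-second notes.
In thirty-second notes: eighth = 4; a full sixteenth-note triplet (3 notes) (three triplet sixteenths span one eighth) = 4; half rest = 16; dotted half = 24; thirty-second = 1; a full sixteenth-note triplet (3 notes) (three triplet sixteenths span one eighth) = 4; dotted half note = 24; a full sixteenth-note triplet (3 notes) (three triplet sixteenths span one eighth) = 4.
Adding: 4 + 4 + 16 + 24 + 1 + 4 + 24 + 4 = 81.
81 ÷ 28 = 2 complete bars with 25 thirty-second notes remaining.

25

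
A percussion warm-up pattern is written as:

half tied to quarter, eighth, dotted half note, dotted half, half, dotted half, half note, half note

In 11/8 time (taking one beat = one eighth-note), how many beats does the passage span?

37

One eighth-note beat = 2 sixteenth notes.
In sixteenth notes: half tied to quarter (half + quarter) = 12; eighth = 2; dotted half note = 12; dotted half = 12; half = 8; dotted half = 12; half note = 8; half note = 8.
Total: 12 + 2 + 12 + 12 + 8 + 12 + 8 + 8 = 74.
74 ÷ 2 = 37 beats.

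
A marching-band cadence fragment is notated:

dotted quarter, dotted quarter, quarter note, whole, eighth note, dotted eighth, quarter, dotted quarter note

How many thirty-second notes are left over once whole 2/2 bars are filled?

One bar of 2/2 = 16 sixteenth notes.
In sixteenth notes: dotted quarter = 6; dotted quarter = 6; quarter note = 4; whole = 16; eighth note = 2; dotted eighth = 3; quarter = 4; dotted quarter note = 6.
Adding: 6 + 6 + 4 + 16 + 2 + 3 + 4 + 6 = 47.
47 ÷ 16 = 2 complete bars with 15 sixteenth notes remaining = 30 thirty-second notes.

30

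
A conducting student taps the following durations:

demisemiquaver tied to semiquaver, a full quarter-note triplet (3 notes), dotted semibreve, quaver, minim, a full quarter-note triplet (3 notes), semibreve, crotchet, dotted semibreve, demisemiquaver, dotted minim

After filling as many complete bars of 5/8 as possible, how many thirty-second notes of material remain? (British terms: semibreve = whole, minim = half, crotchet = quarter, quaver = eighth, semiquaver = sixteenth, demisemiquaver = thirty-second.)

One bar of 5/8 = 20 thirty-second notes.
In thirty-second notes: demisemiquaver tied to semiquaver (demisemiquaver + semiquaver) = 3; a full quarter-note triplet (3 notes) (three triplet quarters span one half) = 16; dotted semibreve = 48; quaver = 4; minim = 16; a full quarter-note triplet (3 notes) (three triplet quarters span one half) = 16; semibreve = 32; crotchet = 8; dotted semibreve = 48; demisemiquaver = 1; dotted minim = 24.
Sum: 3 + 16 + 48 + 4 + 16 + 16 + 32 + 8 + 48 + 1 + 24 = 216.
216 ÷ 20 = 10 complete bars with 16 thirty-second notes remaining.

16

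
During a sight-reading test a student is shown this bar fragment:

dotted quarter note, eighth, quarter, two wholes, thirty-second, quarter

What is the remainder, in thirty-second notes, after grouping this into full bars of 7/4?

41

One bar of 7/4 = 56 thirty-second notes.
Working in thirty-second notes: dotted quarter note = 12; eighth = 4; quarter = 8; whole = 32; whole = 32; thirty-second = 1; quarter = 8.
Total: 12 + 4 + 8 + 32 + 32 + 1 + 8 = 97.
97 ÷ 56 = 1 complete bar with 41 thirty-second notes remaining.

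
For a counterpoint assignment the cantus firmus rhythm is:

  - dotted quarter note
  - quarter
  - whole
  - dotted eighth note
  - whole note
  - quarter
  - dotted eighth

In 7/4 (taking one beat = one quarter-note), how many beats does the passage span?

13

One quarter-note beat = 4 sixteenth notes.
Each duration in sixteenth notes: dotted quarter note = 6; quarter = 4; whole = 16; dotted eighth note = 3; whole note = 16; quarter = 4; dotted eighth = 3.
Adding: 6 + 4 + 16 + 3 + 16 + 4 + 3 = 52.
52 ÷ 4 = 13 beats.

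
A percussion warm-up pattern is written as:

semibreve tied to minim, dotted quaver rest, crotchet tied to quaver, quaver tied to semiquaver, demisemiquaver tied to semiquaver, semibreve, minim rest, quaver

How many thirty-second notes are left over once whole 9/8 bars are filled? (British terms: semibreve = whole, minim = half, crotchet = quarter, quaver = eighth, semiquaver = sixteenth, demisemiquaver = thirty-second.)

19

One bar of 9/8 = 36 thirty-second notes.
Working in thirty-second notes: semibreve tied to minim (semibreve + minim) = 48; dotted quaver rest = 6; crotchet tied to quaver (crotchet + quaver) = 12; quaver tied to semiquaver (quaver + semiquaver) = 6; demisemiquaver tied to semiquaver (demisemiquaver + semiquaver) = 3; semibreve = 32; minim rest = 16; quaver = 4.
Altogether 48 + 6 + 12 + 6 + 3 + 32 + 16 + 4 = 127.
127 ÷ 36 = 3 complete bars with 19 thirty-second notes remaining.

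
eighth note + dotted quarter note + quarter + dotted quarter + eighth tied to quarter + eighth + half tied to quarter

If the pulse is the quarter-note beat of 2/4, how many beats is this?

9.5

One quarter-note beat = 2 eighth notes.
Express everything in eighth notes: eighth note = 1; dotted quarter note = 3; quarter = 2; dotted quarter = 3; eighth tied to quarter (eighth + quarter) = 3; eighth = 1; half tied to quarter (half + quarter) = 6.
Adding: 1 + 3 + 2 + 3 + 3 + 1 + 6 = 19.
19 ÷ 2 = 9.5 beats.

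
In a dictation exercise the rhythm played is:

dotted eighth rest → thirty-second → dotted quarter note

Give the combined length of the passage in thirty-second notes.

19

In thirty-second notes: dotted eighth rest = 6; thirty-second = 1; dotted quarter note = 12.
Total: 6 + 1 + 12 = 19 thirty-second notes.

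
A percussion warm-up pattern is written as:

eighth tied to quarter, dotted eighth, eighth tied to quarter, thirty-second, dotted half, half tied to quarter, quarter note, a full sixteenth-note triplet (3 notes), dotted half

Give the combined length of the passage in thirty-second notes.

Each duration in thirty-second notes: eighth tied to quarter (eighth + quarter) = 12; dotted eighth = 6; eighth tied to quarter (eighth + quarter) = 12; thirty-second = 1; dotted half = 24; half tied to quarter (half + quarter) = 24; quarter note = 8; a full sixteenth-note triplet (3 notes) (three triplet sixteenths span one eighth) = 4; dotted half = 24.
Altogether 12 + 6 + 12 + 1 + 24 + 24 + 8 + 4 + 24 = 115 thirty-second notes.

115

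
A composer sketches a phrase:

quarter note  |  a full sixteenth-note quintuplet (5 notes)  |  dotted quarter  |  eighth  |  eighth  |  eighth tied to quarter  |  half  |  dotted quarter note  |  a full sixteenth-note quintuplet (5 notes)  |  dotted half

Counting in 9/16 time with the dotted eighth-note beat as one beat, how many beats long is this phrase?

18

One dotted eighth-note beat = 3 sixteenth notes.
In sixteenth notes: quarter note = 4; a full sixteenth-note quintuplet (5 notes) (five quintuplet sixteenths span one quarter) = 4; dotted quarter = 6; eighth = 2; eighth = 2; eighth tied to quarter (eighth + quarter) = 6; half = 8; dotted quarter note = 6; a full sixteenth-note quintuplet (5 notes) (five quintuplet sixteenths span one quarter) = 4; dotted half = 12.
Adding: 4 + 4 + 6 + 2 + 2 + 6 + 8 + 6 + 4 + 12 = 54.
54 ÷ 3 = 18 beats.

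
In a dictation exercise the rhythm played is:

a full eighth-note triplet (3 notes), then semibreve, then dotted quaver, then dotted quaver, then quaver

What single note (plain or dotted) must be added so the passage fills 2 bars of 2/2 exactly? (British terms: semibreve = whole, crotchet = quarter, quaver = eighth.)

quarter note

2 bars of 2/2 = 32 sixteenth notes.
In sixteenth notes: a full eighth-note triplet (3 notes) (three triplet eighths span one quarter) = 4; semibreve = 16; dotted quaver = 3; dotted quaver = 3; quaver = 2.
Adding: 4 + 16 + 3 + 3 + 2 = 28.
Remaining: 32 − 28 = 4 sixteenth notes, which is a quarter note.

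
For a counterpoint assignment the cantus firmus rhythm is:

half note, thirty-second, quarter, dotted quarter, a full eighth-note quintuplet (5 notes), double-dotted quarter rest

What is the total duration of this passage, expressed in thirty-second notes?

Each duration in thirty-second notes: half note = 16; thirty-second = 1; quarter = 8; dotted quarter = 12; a full eighth-note quintuplet (5 notes) (five quintuplet eighths span one half) = 16; double-dotted quarter rest = 14.
Sum: 16 + 1 + 8 + 12 + 16 + 14 = 67 thirty-second notes.

67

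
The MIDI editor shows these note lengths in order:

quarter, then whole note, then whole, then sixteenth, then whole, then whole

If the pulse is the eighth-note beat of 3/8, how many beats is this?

34.5

One eighth-note beat = 2 sixteenth notes.
In sixteenth notes: quarter = 4; whole note = 16; whole = 16; sixteenth = 1; whole = 16; whole = 16.
Sum: 4 + 16 + 16 + 1 + 16 + 16 = 69.
69 ÷ 2 = 34.5 beats.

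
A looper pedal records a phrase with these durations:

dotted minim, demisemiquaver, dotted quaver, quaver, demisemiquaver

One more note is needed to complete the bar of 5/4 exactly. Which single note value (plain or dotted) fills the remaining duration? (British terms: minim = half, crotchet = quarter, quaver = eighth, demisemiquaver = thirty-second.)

eighth note

The bar of 5/4 = 40 thirty-second notes.
Express everything in thirty-second notes: dotted minim = 24; demisemiquaver = 1; dotted quaver = 6; quaver = 4; demisemiquaver = 1.
Adding: 24 + 1 + 6 + 4 + 1 = 36.
Remaining: 40 − 36 = 4 thirty-second notes, which is a eighth note.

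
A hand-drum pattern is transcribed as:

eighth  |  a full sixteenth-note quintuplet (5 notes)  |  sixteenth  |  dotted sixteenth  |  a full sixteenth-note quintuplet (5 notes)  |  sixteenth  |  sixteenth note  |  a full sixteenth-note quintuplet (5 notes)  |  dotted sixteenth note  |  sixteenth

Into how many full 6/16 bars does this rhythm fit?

3

One bar of 6/16 = 12 thirty-second notes.
Each duration in thirty-second notes: eighth = 4; a full sixteenth-note quintuplet (5 notes) (five quintuplet sixteenths span one quarter) = 8; sixteenth = 2; dotted sixteenth = 3; a full sixteenth-note quintuplet (5 notes) (five quintuplet sixteenths span one quarter) = 8; sixteenth = 2; sixteenth note = 2; a full sixteenth-note quintuplet (5 notes) (five quintuplet sixteenths span one quarter) = 8; dotted sixteenth note = 3; sixteenth = 2.
Total: 4 + 8 + 2 + 3 + 8 + 2 + 2 + 8 + 3 + 2 = 42.
42 ÷ 12 = 3 complete bars with 6 left over.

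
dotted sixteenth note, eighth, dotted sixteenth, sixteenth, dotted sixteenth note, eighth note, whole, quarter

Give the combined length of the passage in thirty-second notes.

59

In thirty-second notes: dotted sixteenth note = 3; eighth = 4; dotted sixteenth = 3; sixteenth = 2; dotted sixteenth note = 3; eighth note = 4; whole = 32; quarter = 8.
Altogether 3 + 4 + 3 + 2 + 3 + 4 + 32 + 8 = 59 thirty-second notes.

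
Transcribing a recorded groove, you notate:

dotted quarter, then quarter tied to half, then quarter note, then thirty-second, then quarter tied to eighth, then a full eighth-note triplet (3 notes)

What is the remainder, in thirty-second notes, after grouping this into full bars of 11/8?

21

One bar of 11/8 = 44 thirty-second notes.
Each duration in thirty-second notes: dotted quarter = 12; quarter tied to half (quarter + half) = 24; quarter note = 8; thirty-second = 1; quarter tied to eighth (quarter + eighth) = 12; a full eighth-note triplet (3 notes) (three triplet eighths span one quarter) = 8.
Total: 12 + 24 + 8 + 1 + 12 + 8 = 65.
65 ÷ 44 = 1 complete bar with 21 thirty-second notes remaining.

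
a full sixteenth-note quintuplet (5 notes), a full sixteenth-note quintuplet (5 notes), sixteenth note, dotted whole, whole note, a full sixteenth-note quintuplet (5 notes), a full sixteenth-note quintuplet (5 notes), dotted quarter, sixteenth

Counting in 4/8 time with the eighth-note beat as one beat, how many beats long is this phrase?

One eighth-note beat = 2 sixteenth notes.
Working in sixteenth notes: a full sixteenth-note quintuplet (5 notes) (five quintuplet sixteenths span one quarter) = 4; a full sixteenth-note quintuplet (5 notes) (five quintuplet sixteenths span one quarter) = 4; sixteenth note = 1; dotted whole = 24; whole note = 16; a full sixteenth-note quintuplet (5 notes) (five quintuplet sixteenths span one quarter) = 4; a full sixteenth-note quintuplet (5 notes) (five quintuplet sixteenths span one quarter) = 4; dotted quarter = 6; sixteenth = 1.
Altogether 4 + 4 + 1 + 24 + 16 + 4 + 4 + 6 + 1 = 64.
64 ÷ 2 = 32 beats.

32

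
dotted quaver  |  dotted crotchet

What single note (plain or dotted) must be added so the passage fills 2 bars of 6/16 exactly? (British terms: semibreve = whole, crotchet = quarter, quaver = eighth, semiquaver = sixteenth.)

2 bars of 6/16 = 12 sixteenth notes.
In sixteenth notes: dotted quaver = 3; dotted crotchet = 6.
Adding: 3 + 6 = 9.
Remaining: 12 − 9 = 3 sixteenth notes, which is a dotted eighth note.

dotted eighth note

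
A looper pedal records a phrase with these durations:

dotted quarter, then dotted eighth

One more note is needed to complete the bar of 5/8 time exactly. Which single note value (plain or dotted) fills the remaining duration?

sixteenth note

The bar of 5/8 = 10 sixteenth notes.
Convert each value to sixteenth notes: dotted quarter = 6; dotted eighth = 3.
Sum: 6 + 3 = 9.
Remaining: 10 − 9 = 1 sixteenth note, which is a sixteenth note.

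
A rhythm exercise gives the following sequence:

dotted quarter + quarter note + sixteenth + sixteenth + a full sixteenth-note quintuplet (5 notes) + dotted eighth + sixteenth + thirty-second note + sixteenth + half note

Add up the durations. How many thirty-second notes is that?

59

Convert each value to thirty-second notes: dotted quarter = 12; quarter note = 8; sixteenth = 2; sixteenth = 2; a full sixteenth-note quintuplet (5 notes) (five quintuplet sixteenths span one quarter) = 8; dotted eighth = 6; sixteenth = 2; thirty-second note = 1; sixteenth = 2; half note = 16.
Sum: 12 + 8 + 2 + 2 + 8 + 6 + 2 + 1 + 2 + 16 = 59 thirty-second notes.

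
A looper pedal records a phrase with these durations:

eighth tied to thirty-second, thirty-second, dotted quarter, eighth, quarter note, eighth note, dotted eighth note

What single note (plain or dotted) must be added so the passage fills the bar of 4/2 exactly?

dotted half note

The bar of 4/2 = 64 thirty-second notes.
Express everything in thirty-second notes: eighth tied to thirty-second (eighth + thirty-second) = 5; thirty-second = 1; dotted quarter = 12; eighth = 4; quarter note = 8; eighth note = 4; dotted eighth note = 6.
Altogether 5 + 1 + 12 + 4 + 8 + 4 + 6 = 40.
Remaining: 64 − 40 = 24 thirty-second notes, which is a dotted half note.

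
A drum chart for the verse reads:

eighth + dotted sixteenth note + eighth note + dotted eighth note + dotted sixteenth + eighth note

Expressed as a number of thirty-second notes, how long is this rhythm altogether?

Convert each value to thirty-second notes: eighth = 4; dotted sixteenth note = 3; eighth note = 4; dotted eighth note = 6; dotted sixteenth = 3; eighth note = 4.
Total: 4 + 3 + 4 + 6 + 3 + 4 = 24 thirty-second notes.

24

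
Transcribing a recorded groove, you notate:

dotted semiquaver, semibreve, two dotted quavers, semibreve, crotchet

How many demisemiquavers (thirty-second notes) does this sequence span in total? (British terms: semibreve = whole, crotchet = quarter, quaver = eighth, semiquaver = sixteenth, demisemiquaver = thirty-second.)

87

Working in thirty-second notes: dotted semiquaver = 3; semibreve = 32; dotted quaver = 6; dotted quaver = 6; semibreve = 32; crotchet = 8.
Adding: 3 + 32 + 6 + 6 + 32 + 8 = 87 thirty-second notes.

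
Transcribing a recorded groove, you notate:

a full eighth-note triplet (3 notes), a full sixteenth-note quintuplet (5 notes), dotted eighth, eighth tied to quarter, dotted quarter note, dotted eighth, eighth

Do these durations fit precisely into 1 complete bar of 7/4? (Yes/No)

One bar of 7/4 = 28 sixteenth notes.
Convert each value to sixteenth notes: a full eighth-note triplet (3 notes) (three triplet eighths span one quarter) = 4; a full sixteenth-note quintuplet (5 notes) (five quintuplet sixteenths span one quarter) = 4; dotted eighth = 3; eighth tied to quarter (eighth + quarter) = 6; dotted quarter note = 6; dotted eighth = 3; eighth = 2.
Altogether 4 + 4 + 3 + 6 + 6 + 3 + 2 = 28.
28 equals 28, so the answer is Yes.

Yes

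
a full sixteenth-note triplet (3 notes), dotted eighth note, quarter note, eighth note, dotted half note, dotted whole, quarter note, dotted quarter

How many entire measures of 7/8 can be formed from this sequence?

One bar of 7/8 = 14 sixteenth notes.
In sixteenth notes: a full sixteenth-note triplet (3 notes) (three triplet sixteenths span one eighth) = 2; dotted eighth note = 3; quarter note = 4; eighth note = 2; dotted half note = 12; dotted whole = 24; quarter note = 4; dotted quarter = 6.
Total: 2 + 3 + 4 + 2 + 12 + 24 + 4 + 6 = 57.
57 ÷ 14 = 4 complete bars with 1 left over.

4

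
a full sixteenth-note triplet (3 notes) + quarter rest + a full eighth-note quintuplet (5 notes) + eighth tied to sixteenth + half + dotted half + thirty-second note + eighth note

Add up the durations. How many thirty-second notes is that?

Express everything in thirty-second notes: a full sixteenth-note triplet (3 notes) (three triplet sixteenths span one eighth) = 4; quarter rest = 8; a full eighth-note quintuplet (5 notes) (five quintuplet eighths span one half) = 16; eighth tied to sixteenth (eighth + sixteenth) = 6; half = 16; dotted half = 24; thirty-second note = 1; eighth note = 4.
Altogether 4 + 8 + 16 + 6 + 16 + 24 + 1 + 4 = 79 thirty-second notes.

79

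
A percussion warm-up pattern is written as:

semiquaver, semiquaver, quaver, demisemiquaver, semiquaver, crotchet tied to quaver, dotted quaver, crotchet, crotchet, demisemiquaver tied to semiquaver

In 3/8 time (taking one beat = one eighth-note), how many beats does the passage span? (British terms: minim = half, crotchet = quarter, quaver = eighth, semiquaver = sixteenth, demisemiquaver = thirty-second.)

12

One eighth-note beat = 4 thirty-second notes.
Convert each value to thirty-second notes: semiquaver = 2; semiquaver = 2; quaver = 4; demisemiquaver = 1; semiquaver = 2; crotchet tied to quaver (crotchet + quaver) = 12; dotted quaver = 6; crotchet = 8; crotchet = 8; demisemiquaver tied to semiquaver (demisemiquaver + semiquaver) = 3.
Altogether 2 + 2 + 4 + 1 + 2 + 12 + 6 + 8 + 8 + 3 = 48.
48 ÷ 4 = 12 beats.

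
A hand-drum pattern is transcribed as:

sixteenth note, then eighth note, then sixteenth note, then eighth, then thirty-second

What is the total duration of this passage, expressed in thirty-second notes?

13

Express everything in thirty-second notes: sixteenth note = 2; eighth note = 4; sixteenth note = 2; eighth = 4; thirty-second = 1.
Altogether 2 + 4 + 2 + 4 + 1 = 13 thirty-second notes.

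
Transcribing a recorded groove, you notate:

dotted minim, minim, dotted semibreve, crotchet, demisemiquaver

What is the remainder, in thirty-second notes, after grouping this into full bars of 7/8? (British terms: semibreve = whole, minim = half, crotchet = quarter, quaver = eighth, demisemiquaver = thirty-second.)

13

One bar of 7/8 = 28 thirty-second notes.
In thirty-second notes: dotted minim = 24; minim = 16; dotted semibreve = 48; crotchet = 8; demisemiquaver = 1.
Sum: 24 + 16 + 48 + 8 + 1 = 97.
97 ÷ 28 = 3 complete bars with 13 thirty-second notes remaining.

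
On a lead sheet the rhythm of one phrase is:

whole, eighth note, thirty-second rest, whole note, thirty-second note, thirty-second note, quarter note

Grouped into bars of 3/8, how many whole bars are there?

One bar of 3/8 = 12 thirty-second notes.
Convert each value to thirty-second notes: whole = 32; eighth note = 4; thirty-second rest = 1; whole note = 32; thirty-second note = 1; thirty-second note = 1; quarter note = 8.
Total: 32 + 4 + 1 + 32 + 1 + 1 + 8 = 79.
79 ÷ 12 = 6 complete bars with 7 left over.

6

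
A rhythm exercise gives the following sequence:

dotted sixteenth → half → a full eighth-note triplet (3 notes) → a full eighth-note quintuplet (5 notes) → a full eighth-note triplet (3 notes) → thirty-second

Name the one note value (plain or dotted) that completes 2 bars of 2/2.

2 bars of 2/2 = 64 thirty-second notes.
Convert each value to thirty-second notes: dotted sixteenth = 3; half = 16; a full eighth-note triplet (3 notes) (three triplet eighths span one quarter) = 8; a full eighth-note quintuplet (5 notes) (five quintuplet eighths span one half) = 16; a full eighth-note triplet (3 notes) (three triplet eighths span one quarter) = 8; thirty-second = 1.
Adding: 3 + 16 + 8 + 16 + 8 + 1 = 52.
Remaining: 64 − 52 = 12 thirty-second notes, which is a dotted quarter note.

dotted quarter note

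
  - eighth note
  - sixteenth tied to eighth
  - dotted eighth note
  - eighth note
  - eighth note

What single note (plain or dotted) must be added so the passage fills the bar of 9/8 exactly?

dotted quarter note

The bar of 9/8 = 18 sixteenth notes.
In sixteenth notes: eighth note = 2; sixteenth tied to eighth (sixteenth + eighth) = 3; dotted eighth note = 3; eighth note = 2; eighth note = 2.
Total: 2 + 3 + 3 + 2 + 2 = 12.
Remaining: 18 − 12 = 6 sixteenth notes, which is a dotted quarter note.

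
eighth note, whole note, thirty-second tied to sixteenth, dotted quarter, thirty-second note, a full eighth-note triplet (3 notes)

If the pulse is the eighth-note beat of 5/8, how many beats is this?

15

One eighth-note beat = 4 thirty-second notes.
Convert each value to thirty-second notes: eighth note = 4; whole note = 32; thirty-second tied to sixteenth (thirty-second + sixteenth) = 3; dotted quarter = 12; thirty-second note = 1; a full eighth-note triplet (3 notes) (three triplet eighths span one quarter) = 8.
Sum: 4 + 32 + 3 + 12 + 1 + 8 = 60.
60 ÷ 4 = 15 beats.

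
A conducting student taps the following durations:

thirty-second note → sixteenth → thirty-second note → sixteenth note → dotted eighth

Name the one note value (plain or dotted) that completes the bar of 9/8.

The bar of 9/8 = 36 thirty-second notes.
Each duration in thirty-second notes: thirty-second note = 1; sixteenth = 2; thirty-second note = 1; sixteenth note = 2; dotted eighth = 6.
Sum: 1 + 2 + 1 + 2 + 6 = 12.
Remaining: 36 − 12 = 24 thirty-second notes, which is a dotted half note.

dotted half note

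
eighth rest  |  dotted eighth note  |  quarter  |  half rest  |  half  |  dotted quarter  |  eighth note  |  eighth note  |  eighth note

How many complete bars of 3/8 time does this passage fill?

One bar of 3/8 = 6 sixteenth notes.
In sixteenth notes: eighth rest = 2; dotted eighth note = 3; quarter = 4; half rest = 8; half = 8; dotted quarter = 6; eighth note = 2; eighth note = 2; eighth note = 2.
Altogether 2 + 3 + 4 + 8 + 8 + 6 + 2 + 2 + 2 = 37.
37 ÷ 6 = 6 complete bars with 1 left over.

6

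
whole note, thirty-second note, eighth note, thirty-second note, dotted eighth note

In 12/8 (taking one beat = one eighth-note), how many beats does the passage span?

11

One eighth-note beat = 4 thirty-second notes.
In thirty-second notes: whole note = 32; thirty-second note = 1; eighth note = 4; thirty-second note = 1; dotted eighth note = 6.
Adding: 32 + 1 + 4 + 1 + 6 = 44.
44 ÷ 4 = 11 beats.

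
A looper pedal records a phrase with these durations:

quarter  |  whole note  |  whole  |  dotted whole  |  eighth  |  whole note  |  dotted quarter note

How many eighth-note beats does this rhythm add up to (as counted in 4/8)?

42

One eighth-note beat = 2 sixteenth notes.
In sixteenth notes: quarter = 4; whole note = 16; whole = 16; dotted whole = 24; eighth = 2; whole note = 16; dotted quarter note = 6.
Adding: 4 + 16 + 16 + 24 + 2 + 16 + 6 = 84.
84 ÷ 2 = 42 beats.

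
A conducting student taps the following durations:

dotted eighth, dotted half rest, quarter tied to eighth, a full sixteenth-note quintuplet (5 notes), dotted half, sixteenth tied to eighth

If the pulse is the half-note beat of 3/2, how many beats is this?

One half-note beat = 8 sixteenth notes.
Working in sixteenth notes: dotted eighth = 3; dotted half rest = 12; quarter tied to eighth (quarter + eighth) = 6; a full sixteenth-note quintuplet (5 notes) (five quintuplet sixteenths span one quarter) = 4; dotted half = 12; sixteenth tied to eighth (sixteenth + eighth) = 3.
Total: 3 + 12 + 6 + 4 + 12 + 3 = 40.
40 ÷ 8 = 5 beats.

5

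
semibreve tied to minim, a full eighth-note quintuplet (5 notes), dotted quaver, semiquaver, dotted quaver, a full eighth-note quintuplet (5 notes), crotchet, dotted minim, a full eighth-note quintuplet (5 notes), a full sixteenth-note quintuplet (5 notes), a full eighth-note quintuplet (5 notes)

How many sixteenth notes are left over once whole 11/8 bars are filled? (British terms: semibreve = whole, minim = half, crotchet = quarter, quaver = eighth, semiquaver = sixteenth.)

One bar of 11/8 = 22 sixteenth notes.
Working in sixteenth notes: semibreve tied to minim (semibreve + minim) = 24; a full eighth-note quintuplet (5 notes) (five quintuplet eighths span one half) = 8; dotted quaver = 3; semiquaver = 1; dotted quaver = 3; a full eighth-note quintuplet (5 notes) (five quintuplet eighths span one half) = 8; crotchet = 4; dotted minim = 12; a full eighth-note quintuplet (5 notes) (five quintuplet eighths span one half) = 8; a full sixteenth-note quintuplet (5 notes) (five quintuplet sixteenths span one quarter) = 4; a full eighth-note quintuplet (5 notes) (five quintuplet eighths span one half) = 8.
Total: 24 + 8 + 3 + 1 + 3 + 8 + 4 + 12 + 8 + 4 + 8 = 83.
83 ÷ 22 = 3 complete bars with 17 sixteenth notes remaining.

17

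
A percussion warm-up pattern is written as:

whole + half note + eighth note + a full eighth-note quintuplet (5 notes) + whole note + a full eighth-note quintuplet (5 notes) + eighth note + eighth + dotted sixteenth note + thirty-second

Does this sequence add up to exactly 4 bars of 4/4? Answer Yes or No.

One bar of 4/4 = 32 thirty-second notes, so 4 bars = 128.
In thirty-second notes: whole = 32; half note = 16; eighth note = 4; a full eighth-note quintuplet (5 notes) (five quintuplet eighths span one half) = 16; whole note = 32; a full eighth-note quintuplet (5 notes) (five quintuplet eighths span one half) = 16; eighth note = 4; eighth = 4; dotted sixteenth note = 3; thirty-second = 1.
Adding: 32 + 16 + 4 + 16 + 32 + 16 + 4 + 4 + 3 + 1 = 128.
128 equals 128, so the answer is Yes.

Yes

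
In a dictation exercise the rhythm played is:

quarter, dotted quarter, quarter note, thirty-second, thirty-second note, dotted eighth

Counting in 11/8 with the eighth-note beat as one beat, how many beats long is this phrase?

One eighth-note beat = 4 thirty-second notes.
Convert each value to thirty-second notes: quarter = 8; dotted quarter = 12; quarter note = 8; thirty-second = 1; thirty-second note = 1; dotted eighth = 6.
Adding: 8 + 12 + 8 + 1 + 1 + 6 = 36.
36 ÷ 4 = 9 beats.

9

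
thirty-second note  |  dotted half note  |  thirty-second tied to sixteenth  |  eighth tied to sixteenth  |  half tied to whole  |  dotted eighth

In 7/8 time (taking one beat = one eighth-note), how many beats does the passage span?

One eighth-note beat = 4 thirty-second notes.
Convert each value to thirty-second notes: thirty-second note = 1; dotted half note = 24; thirty-second tied to sixteenth (thirty-second + sixteenth) = 3; eighth tied to sixteenth (eighth + sixteenth) = 6; half tied to whole (half + whole) = 48; dotted eighth = 6.
Altogether 1 + 24 + 3 + 6 + 48 + 6 = 88.
88 ÷ 4 = 22 beats.

22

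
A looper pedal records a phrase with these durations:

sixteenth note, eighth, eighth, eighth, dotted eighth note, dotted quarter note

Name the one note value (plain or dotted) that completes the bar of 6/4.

The bar of 6/4 = 24 sixteenth notes.
In sixteenth notes: sixteenth note = 1; eighth = 2; eighth = 2; eighth = 2; dotted eighth note = 3; dotted quarter note = 6.
Sum: 1 + 2 + 2 + 2 + 3 + 6 = 16.
Remaining: 24 − 16 = 8 sixteenth notes, which is a half note.

half note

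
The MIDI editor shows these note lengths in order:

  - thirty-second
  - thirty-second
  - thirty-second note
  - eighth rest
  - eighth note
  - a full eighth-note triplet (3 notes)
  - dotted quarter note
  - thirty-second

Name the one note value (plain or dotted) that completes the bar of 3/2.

half note

The bar of 3/2 = 48 thirty-second notes.
Express everything in thirty-second notes: thirty-second = 1; thirty-second = 1; thirty-second note = 1; eighth rest = 4; eighth note = 4; a full eighth-note triplet (3 notes) (three triplet eighths span one quarter) = 8; dotted quarter note = 12; thirty-second = 1.
Altogether 1 + 1 + 1 + 4 + 4 + 8 + 12 + 1 = 32.
Remaining: 48 − 32 = 16 thirty-second notes, which is a half note.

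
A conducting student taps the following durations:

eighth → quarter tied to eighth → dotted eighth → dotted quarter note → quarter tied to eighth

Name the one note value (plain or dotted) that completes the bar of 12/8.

sixteenth note

The bar of 12/8 = 24 sixteenth notes.
In sixteenth notes: eighth = 2; quarter tied to eighth (quarter + eighth) = 6; dotted eighth = 3; dotted quarter note = 6; quarter tied to eighth (quarter + eighth) = 6.
Total: 2 + 6 + 3 + 6 + 6 = 23.
Remaining: 24 − 23 = 1 sixteenth note, which is a sixteenth note.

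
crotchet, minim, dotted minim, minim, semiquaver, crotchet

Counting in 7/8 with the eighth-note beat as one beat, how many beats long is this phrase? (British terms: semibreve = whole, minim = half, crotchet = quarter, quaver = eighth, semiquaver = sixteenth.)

18.5

One eighth-note beat = 2 sixteenth notes.
Express everything in sixteenth notes: crotchet = 4; minim = 8; dotted minim = 12; minim = 8; semiquaver = 1; crotchet = 4.
Total: 4 + 8 + 12 + 8 + 1 + 4 = 37.
37 ÷ 2 = 18.5 beats.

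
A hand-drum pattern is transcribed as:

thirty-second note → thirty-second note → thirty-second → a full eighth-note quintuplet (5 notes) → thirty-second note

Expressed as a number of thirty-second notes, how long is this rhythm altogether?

20

Each duration in thirty-second notes: thirty-second note = 1; thirty-second note = 1; thirty-second = 1; a full eighth-note quintuplet (5 notes) (five quintuplet eighths span one half) = 16; thirty-second note = 1.
Adding: 1 + 1 + 1 + 16 + 1 = 20 thirty-second notes.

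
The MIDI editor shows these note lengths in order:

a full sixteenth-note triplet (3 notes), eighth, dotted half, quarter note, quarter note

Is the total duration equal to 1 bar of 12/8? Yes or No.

Yes

One bar of 12/8 = 12 eighth notes.
Convert each value to eighth notes: a full sixteenth-note triplet (3 notes) (three triplet sixteenths span one eighth) = 1; eighth = 1; dotted half = 6; quarter note = 2; quarter note = 2.
Sum: 1 + 1 + 6 + 2 + 2 = 12.
12 equals 12, so the answer is Yes.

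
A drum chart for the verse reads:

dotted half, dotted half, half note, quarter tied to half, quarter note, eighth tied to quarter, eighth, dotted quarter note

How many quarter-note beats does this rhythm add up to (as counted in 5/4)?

15.5

One quarter-note beat = 2 eighth notes.
Express everything in eighth notes: dotted half = 6; dotted half = 6; half note = 4; quarter tied to half (quarter + half) = 6; quarter note = 2; eighth tied to quarter (eighth + quarter) = 3; eighth = 1; dotted quarter note = 3.
Adding: 6 + 6 + 4 + 6 + 2 + 3 + 1 + 3 = 31.
31 ÷ 2 = 15.5 beats.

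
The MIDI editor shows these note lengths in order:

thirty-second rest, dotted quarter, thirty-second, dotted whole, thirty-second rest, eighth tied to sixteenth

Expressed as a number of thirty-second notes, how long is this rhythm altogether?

69

Express everything in thirty-second notes: thirty-second rest = 1; dotted quarter = 12; thirty-second = 1; dotted whole = 48; thirty-second rest = 1; eighth tied to sixteenth (eighth + sixteenth) = 6.
Adding: 1 + 12 + 1 + 48 + 1 + 6 = 69 thirty-second notes.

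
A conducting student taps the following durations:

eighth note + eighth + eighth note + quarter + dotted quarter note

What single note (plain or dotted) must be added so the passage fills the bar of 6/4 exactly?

half note

The bar of 6/4 = 12 eighth notes.
Each duration in eighth notes: eighth note = 1; eighth = 1; eighth note = 1; quarter = 2; dotted quarter note = 3.
Altogether 1 + 1 + 1 + 2 + 3 = 8.
Remaining: 12 − 8 = 4 eighth notes, which is a half note.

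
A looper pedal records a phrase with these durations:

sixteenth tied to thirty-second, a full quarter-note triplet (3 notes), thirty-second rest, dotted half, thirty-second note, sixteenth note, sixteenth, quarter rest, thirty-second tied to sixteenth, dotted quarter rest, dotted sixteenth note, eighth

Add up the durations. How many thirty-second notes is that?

79

Each duration in thirty-second notes: sixteenth tied to thirty-second (sixteenth + thirty-second) = 3; a full quarter-note triplet (3 notes) (three triplet quarters span one half) = 16; thirty-second rest = 1; dotted half = 24; thirty-second note = 1; sixteenth note = 2; sixteenth = 2; quarter rest = 8; thirty-second tied to sixteenth (thirty-second + sixteenth) = 3; dotted quarter rest = 12; dotted sixteenth note = 3; eighth = 4.
Adding: 3 + 16 + 1 + 24 + 1 + 2 + 2 + 8 + 3 + 12 + 3 + 4 = 79 thirty-second notes.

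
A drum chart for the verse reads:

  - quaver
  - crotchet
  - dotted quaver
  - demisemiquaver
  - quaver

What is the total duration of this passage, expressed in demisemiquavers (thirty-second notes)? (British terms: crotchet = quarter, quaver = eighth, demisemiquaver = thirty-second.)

Convert each value to thirty-second notes: quaver = 4; crotchet = 8; dotted quaver = 6; demisemiquaver = 1; quaver = 4.
Adding: 4 + 8 + 6 + 1 + 4 = 23 thirty-second notes.

23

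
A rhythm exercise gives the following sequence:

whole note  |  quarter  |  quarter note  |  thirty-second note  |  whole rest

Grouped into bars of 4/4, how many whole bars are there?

2

One bar of 4/4 = 32 thirty-second notes.
Working in thirty-second notes: whole note = 32; quarter = 8; quarter note = 8; thirty-second note = 1; whole rest = 32.
Adding: 32 + 8 + 8 + 1 + 32 = 81.
81 ÷ 32 = 2 complete bars with 17 left over.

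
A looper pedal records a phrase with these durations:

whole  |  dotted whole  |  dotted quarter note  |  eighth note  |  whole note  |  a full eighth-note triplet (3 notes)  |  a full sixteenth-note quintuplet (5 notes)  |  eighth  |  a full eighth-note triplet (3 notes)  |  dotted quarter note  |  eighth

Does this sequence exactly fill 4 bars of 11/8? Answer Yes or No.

No

One bar of 11/8 = 11 eighth notes, so 4 bars = 44.
Working in eighth notes: whole = 8; dotted whole = 12; dotted quarter note = 3; eighth note = 1; whole note = 8; a full eighth-note triplet (3 notes) (three triplet eighths span one quarter) = 2; a full sixteenth-note quintuplet (5 notes) (five quintuplet sixteenths span one quarter) = 2; eighth = 1; a full eighth-note triplet (3 notes) (three triplet eighths span one quarter) = 2; dotted quarter note = 3; eighth = 1.
Total: 8 + 12 + 3 + 1 + 8 + 2 + 2 + 1 + 2 + 3 + 1 = 43.
43 falls short of 44, so the answer is No.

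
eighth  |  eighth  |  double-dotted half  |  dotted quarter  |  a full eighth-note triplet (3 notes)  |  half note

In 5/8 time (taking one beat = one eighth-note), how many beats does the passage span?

18

One eighth-note beat = 2 sixteenth notes.
In sixteenth notes: eighth = 2; eighth = 2; double-dotted half = 14; dotted quarter = 6; a full eighth-note triplet (3 notes) (three triplet eighths span one quarter) = 4; half note = 8.
Total: 2 + 2 + 14 + 6 + 4 + 8 = 36.
36 ÷ 2 = 18 beats.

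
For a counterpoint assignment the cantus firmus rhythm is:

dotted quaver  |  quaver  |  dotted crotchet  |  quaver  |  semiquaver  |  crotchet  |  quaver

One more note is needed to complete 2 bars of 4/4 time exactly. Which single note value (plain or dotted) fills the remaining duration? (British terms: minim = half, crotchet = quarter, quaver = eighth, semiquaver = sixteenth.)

dotted half note

2 bars of 4/4 = 32 sixteenth notes.
Working in sixteenth notes: dotted quaver = 3; quaver = 2; dotted crotchet = 6; quaver = 2; semiquaver = 1; crotchet = 4; quaver = 2.
Total: 3 + 2 + 6 + 2 + 1 + 4 + 2 = 20.
Remaining: 32 − 20 = 12 sixteenth notes, which is a dotted half note.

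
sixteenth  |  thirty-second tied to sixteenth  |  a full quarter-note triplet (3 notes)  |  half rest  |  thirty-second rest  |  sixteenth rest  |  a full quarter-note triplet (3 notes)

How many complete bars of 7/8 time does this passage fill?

One bar of 7/8 = 28 thirty-second notes.
Express everything in thirty-second notes: sixteenth = 2; thirty-second tied to sixteenth (thirty-second + sixteenth) = 3; a full quarter-note triplet (3 notes) (three triplet quarters span one half) = 16; half rest = 16; thirty-second rest = 1; sixteenth rest = 2; a full quarter-note triplet (3 notes) (three triplet quarters span one half) = 16.
Altogether 2 + 3 + 16 + 16 + 1 + 2 + 16 = 56.
56 ÷ 28 = 2 complete bars with 0 left over.

2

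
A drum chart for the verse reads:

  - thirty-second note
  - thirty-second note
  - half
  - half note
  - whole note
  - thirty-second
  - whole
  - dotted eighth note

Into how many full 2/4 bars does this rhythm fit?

6

One bar of 2/4 = 16 thirty-second notes.
Working in thirty-second notes: thirty-second note = 1; thirty-second note = 1; half = 16; half note = 16; whole note = 32; thirty-second = 1; whole = 32; dotted eighth note = 6.
Altogether 1 + 1 + 16 + 16 + 32 + 1 + 32 + 6 = 105.
105 ÷ 16 = 6 complete bars with 9 left over.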